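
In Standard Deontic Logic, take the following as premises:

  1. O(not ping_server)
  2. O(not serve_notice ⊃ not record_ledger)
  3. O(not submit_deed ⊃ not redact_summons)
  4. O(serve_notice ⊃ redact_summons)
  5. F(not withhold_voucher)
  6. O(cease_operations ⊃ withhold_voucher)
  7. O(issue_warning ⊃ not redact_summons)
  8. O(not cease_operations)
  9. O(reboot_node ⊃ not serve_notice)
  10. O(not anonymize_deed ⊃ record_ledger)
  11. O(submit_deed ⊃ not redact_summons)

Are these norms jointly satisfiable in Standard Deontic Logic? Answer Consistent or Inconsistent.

Consistent

Premise 6 is O(cease_operations ⊃ withhold_voucher); even if O(withhold_voucher) held, inferring O(cease_operations) would be affirming the consequent — invalid.
So O(cease_operations) is not derivable, and the apparent clash with O(not cease_operations) does not arise.
A world satisfying every obligation exists (e.g. anonymize_deed=true, cease_operations=false, issue_warning=false, ping_server=false, reboot_node=false, record_ledger=false, redact_summons=false, serve_notice=false, submit_deed=false, withhold_voucher=true); no atom is both obligatory and forbidden, so the set is consistent.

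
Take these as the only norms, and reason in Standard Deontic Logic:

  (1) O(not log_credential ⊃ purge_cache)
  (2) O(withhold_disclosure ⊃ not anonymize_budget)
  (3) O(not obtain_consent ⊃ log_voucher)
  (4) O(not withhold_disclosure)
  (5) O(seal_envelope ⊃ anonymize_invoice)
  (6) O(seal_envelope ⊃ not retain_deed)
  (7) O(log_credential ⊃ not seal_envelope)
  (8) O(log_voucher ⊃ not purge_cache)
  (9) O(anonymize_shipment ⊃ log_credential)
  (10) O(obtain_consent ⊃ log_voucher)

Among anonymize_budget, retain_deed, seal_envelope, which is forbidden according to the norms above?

Premises 3 and 10 cover both cases: O(not obtain_consent ⊃ log_voucher) and O(obtain_consent ⊃ log_voucher). Since not obtain_consent ∨ obtain_consent is a tautology, O(log_voucher) follows.
From O(log_voucher) and premise 8, O(log_voucher ⊃ not purge_cache), we obtain O(not purge_cache).
The contrapositive of premise 1 (O(not log_credential ⊃ purge_cache)) is O(not purge_cache ⊃ log_credential), and O(not purge_cache) is already established, so O(log_credential).
From O(log_credential) and premise 7, O(log_credential ⊃ not seal_envelope), we obtain O(not seal_envelope).
So O(not seal_envelope) holds, i.e. seal_envelope is forbidden. None of the other listed options is forbidden under the premises.

seal_envelope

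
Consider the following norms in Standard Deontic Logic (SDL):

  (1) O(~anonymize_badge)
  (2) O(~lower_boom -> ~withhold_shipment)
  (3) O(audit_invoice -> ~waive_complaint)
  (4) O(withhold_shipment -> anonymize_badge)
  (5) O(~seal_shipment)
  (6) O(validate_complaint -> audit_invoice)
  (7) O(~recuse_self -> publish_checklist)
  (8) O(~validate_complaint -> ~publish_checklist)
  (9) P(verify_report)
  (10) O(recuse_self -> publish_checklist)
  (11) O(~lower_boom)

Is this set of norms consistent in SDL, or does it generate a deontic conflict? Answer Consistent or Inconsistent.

Premise 4 is O(withhold_shipment -> anonymize_badge), but O(withhold_shipment) is not derivable from the premises, so it does not yield O(anonymize_badge).
So O(anonymize_badge) is not derivable, and the apparent clash with O(~anonymize_badge) does not arise.
A world satisfying every obligation exists (e.g. anonymize_badge=false, audit_invoice=true, lower_boom=false, publish_checklist=true, recuse_self=false, seal_shipment=false, validate_complaint=true, verify_report=false, waive_complaint=false, withhold_shipment=false); no atom is both obligatory and forbidden, so the set is consistent.

Consistent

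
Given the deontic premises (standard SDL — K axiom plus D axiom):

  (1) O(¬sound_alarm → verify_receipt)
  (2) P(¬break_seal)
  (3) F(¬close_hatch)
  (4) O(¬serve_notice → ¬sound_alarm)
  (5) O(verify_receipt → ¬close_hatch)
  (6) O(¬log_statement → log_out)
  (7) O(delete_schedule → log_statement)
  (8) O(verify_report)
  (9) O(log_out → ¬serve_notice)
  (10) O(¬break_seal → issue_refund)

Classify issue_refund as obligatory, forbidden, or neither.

Premise 10 is O(¬break_seal → issue_refund), but O(¬break_seal) is not derivable from the premises (the permission P(¬break_seal) asserts only ¬O(break_seal), not O(¬break_seal)), so it does not yield O(issue_refund).
No premise or chain of K-axiom applications forces O(issue_refund), and none forces O(¬issue_refund). So issue_refund is neither obligatory nor forbidden under these norms.

Neither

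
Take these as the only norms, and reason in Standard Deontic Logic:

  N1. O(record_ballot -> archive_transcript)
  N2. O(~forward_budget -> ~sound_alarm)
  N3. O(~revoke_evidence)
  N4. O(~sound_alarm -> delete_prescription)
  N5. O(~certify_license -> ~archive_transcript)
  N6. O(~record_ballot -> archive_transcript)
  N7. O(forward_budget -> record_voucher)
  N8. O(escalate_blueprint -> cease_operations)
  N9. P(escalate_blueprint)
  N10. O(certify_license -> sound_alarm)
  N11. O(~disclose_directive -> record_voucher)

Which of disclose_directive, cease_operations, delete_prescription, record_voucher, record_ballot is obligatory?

Premises 1 and 6 are O(record_ballot -> archive_transcript) and O(~record_ballot -> archive_transcript); every ideal world satisfies record_ballot or ~record_ballot, so in either case archive_transcript holds — hence O(archive_transcript).
Premise 5, O(~certify_license -> ~archive_transcript), contraposes to O(archive_transcript -> certify_license); with O(archive_transcript) we get O(certify_license).
Premise 10 is O(certify_license -> sound_alarm); since O(certify_license), deontic closure gives O(sound_alarm).
Premise 2, O(~forward_budget -> ~sound_alarm), contraposes to O(sound_alarm -> forward_budget); with O(sound_alarm) we get O(forward_budget).
Applying K to premise 7 (O(forward_budget -> record_voucher)) and O(forward_budget) yields O(record_voucher).
So O(record_voucher) holds — record_voucher is obligatory. None of the other listed options is made obligatory by any chain of premises.

record_voucher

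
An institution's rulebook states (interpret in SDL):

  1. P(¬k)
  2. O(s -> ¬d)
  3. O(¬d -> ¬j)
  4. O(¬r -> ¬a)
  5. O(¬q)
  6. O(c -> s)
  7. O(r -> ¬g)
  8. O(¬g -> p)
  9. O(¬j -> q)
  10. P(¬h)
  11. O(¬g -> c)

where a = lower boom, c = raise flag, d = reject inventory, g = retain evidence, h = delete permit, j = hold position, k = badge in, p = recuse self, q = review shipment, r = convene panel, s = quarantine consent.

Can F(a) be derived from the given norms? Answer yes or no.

Premise 5 gives O(¬q).
Premise 9, O(¬j -> q), contraposes to O(¬q -> j); with O(¬q) we get O(j).
Premise 3 is O(¬d -> ¬j); contrapositively O(j -> d). Since O(j) holds, K gives O(d).
Premise 2, O(s -> ¬d), contraposes to O(d -> ¬s); with O(d) we get O(¬s).
Premise 6, O(c -> s), contraposes to O(¬s -> ¬c); with O(¬s) we get O(¬c).
Premise 11, O(¬g -> c), contraposes to O(¬c -> g); with O(¬c) we get O(g).
The contrapositive of premise 7 (O(r -> ¬g)) is O(g -> ¬r), and O(g) is already established, so O(¬r).
Premise 4 is O(¬r -> ¬a); since O(¬r), deontic closure gives O(¬a).
Premises 1, 8, 10 do not contribute to this derivation.
So O(¬a) holds, i.e. F(a). The claim follows.

Yes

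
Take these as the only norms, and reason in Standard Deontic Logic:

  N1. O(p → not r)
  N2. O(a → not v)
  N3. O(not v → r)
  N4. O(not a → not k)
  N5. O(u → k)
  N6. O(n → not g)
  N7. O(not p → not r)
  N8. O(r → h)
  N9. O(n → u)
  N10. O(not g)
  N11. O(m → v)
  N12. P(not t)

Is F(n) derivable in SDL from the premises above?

Premises 7 and 1 are O(not p → not r) and O(p → not r); every ideal world satisfies not p or p, so in either case not r holds — hence O(not r).
Premise 3, O(not v → r), contraposes to O(not r → v); with O(not r) we get O(v).
Premise 2, O(a → not v), contraposes to O(v → not a); with O(v) we get O(not a).
Premise 4 is O(not a → not k); since O(not a), deontic closure gives O(not k).
Premise 5, O(u → k), contraposes to O(not k → not u); with O(not k) we get O(not u).
The contrapositive of premise 9 (O(n → u)) is O(not u → not n), and O(not u) is already established, so O(not n).
Premises 6, 8, 10, 11, 12 do not contribute to this derivation.
So O(not n) holds, i.e. F(n). The claim follows.

Yes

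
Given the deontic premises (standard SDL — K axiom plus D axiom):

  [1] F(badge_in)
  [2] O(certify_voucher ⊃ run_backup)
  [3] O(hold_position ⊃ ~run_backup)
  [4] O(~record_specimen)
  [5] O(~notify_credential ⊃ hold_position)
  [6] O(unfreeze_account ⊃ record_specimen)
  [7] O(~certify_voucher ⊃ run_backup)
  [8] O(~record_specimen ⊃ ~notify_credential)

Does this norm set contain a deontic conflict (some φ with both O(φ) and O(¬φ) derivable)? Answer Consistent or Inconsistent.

By case analysis on certify_voucher: premise 2 gives O(certify_voucher ⊃ run_backup) and premise 7 gives O(~certify_voucher ⊃ run_backup), so O(run_backup) either way.
The contrapositive of premise 3 (O(hold_position ⊃ ~run_backup)) is O(run_backup ⊃ ~hold_position), and O(run_backup) is already established, so O(~hold_position).
Premise 5 is O(~notify_credential ⊃ hold_position); contrapositively O(~hold_position ⊃ notify_credential). Since O(~hold_position) holds, K gives O(notify_credential).
The contrapositive of premise 8 (O(~record_specimen ⊃ ~notify_credential)) is O(notify_credential ⊃ record_specimen), and O(notify_credential) is already established, so O(record_specimen).
However, premise 4 gives O(~record_specimen).
We now have both O(record_specimen) and O(~record_specimen) — record_specimen is simultaneously obligatory and forbidden, violating the D-axiom.

Inconsistent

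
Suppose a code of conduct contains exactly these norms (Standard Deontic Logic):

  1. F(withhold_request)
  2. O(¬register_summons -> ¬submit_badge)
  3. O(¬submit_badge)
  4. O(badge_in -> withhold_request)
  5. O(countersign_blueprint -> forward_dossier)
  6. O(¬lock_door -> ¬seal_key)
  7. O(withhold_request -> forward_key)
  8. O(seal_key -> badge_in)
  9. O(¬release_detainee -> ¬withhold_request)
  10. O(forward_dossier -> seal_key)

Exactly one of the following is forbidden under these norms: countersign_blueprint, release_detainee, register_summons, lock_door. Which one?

countersign_blueprint

Premise 1, F(withhold_request), is equivalent to O(¬withhold_request).
The contrapositive of premise 4 (O(badge_in -> withhold_request)) is O(¬withhold_request -> ¬badge_in), and O(¬withhold_request) is already established, so O(¬badge_in).
Premise 8 is O(seal_key -> badge_in); contrapositively O(¬badge_in -> ¬seal_key). Since O(¬badge_in) holds, K gives O(¬seal_key).
Premise 10, O(forward_dossier -> seal_key), contraposes to O(¬seal_key -> ¬forward_dossier); with O(¬seal_key) we get O(¬forward_dossier).
Premise 5, O(countersign_blueprint -> forward_dossier), contraposes to O(¬forward_dossier -> ¬countersign_blueprint); with O(¬forward_dossier) we get O(¬countersign_blueprint).
So O(¬countersign_blueprint) holds, i.e. countersign_blueprint is forbidden. None of the other listed options is forbidden under the premises.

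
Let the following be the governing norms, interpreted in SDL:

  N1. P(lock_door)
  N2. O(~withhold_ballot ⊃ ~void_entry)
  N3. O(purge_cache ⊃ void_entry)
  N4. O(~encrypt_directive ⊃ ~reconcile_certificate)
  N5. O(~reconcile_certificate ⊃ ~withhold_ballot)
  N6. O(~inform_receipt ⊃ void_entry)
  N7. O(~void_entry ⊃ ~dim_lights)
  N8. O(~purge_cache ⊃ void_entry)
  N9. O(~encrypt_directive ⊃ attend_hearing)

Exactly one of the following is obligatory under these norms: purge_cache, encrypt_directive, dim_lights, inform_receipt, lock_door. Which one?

encrypt_directive

By case analysis on ~purge_cache: premise 8 gives O(~purge_cache ⊃ void_entry) and premise 3 gives O(purge_cache ⊃ void_entry), so O(void_entry) either way.
The contrapositive of premise 2 (O(~withhold_ballot ⊃ ~void_entry)) is O(void_entry ⊃ withhold_ballot), and O(void_entry) is already established, so O(withhold_ballot).
Premise 5 is O(~reconcile_certificate ⊃ ~withhold_ballot); contrapositively O(withhold_ballot ⊃ reconcile_certificate). Since O(withhold_ballot) holds, K gives O(reconcile_certificate).
Premise 4, O(~encrypt_directive ⊃ ~reconcile_certificate), contraposes to O(reconcile_certificate ⊃ encrypt_directive); with O(reconcile_certificate) we get O(encrypt_directive).
So O(encrypt_directive) holds — encrypt_directive is obligatory. None of the other listed options is made obligatory by any chain of premises.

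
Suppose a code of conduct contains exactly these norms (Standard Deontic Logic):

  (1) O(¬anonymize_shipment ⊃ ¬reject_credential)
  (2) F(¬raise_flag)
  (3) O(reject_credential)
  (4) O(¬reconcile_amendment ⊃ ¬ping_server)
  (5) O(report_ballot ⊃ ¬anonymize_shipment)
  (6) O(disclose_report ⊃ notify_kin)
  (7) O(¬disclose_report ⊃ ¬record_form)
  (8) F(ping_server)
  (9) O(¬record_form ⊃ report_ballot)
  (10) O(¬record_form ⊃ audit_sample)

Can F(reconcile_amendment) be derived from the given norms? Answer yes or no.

No

Premise 4 is O(¬reconcile_amendment ⊃ ¬ping_server); even if O(¬ping_server) held, inferring O(¬reconcile_amendment) would be affirming the consequent — invalid.
No other premise forces O(¬reconcile_amendment). An ideal world satisfying every premise can still have reconcile_amendment true, so F(reconcile_amendment) is not derivable.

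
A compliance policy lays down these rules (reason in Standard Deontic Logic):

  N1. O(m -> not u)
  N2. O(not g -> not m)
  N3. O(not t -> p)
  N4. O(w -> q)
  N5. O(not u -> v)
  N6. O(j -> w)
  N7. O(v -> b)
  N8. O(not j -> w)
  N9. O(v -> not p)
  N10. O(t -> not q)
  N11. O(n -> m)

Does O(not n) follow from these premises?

Yes

Premises 6 and 8 are O(j -> w) and O(not j -> w); every ideal world satisfies j or not j, so in either case w holds — hence O(w).
Applying K to premise 4 (O(w -> q)) and O(w) yields O(q).
The contrapositive of premise 10 (O(t -> not q)) is O(q -> not t), and O(q) is already established, so O(not t).
Applying K to premise 3 (O(not t -> p)) and O(not t) yields O(p).
Premise 9 is O(v -> not p); contrapositively O(p -> not v). Since O(p) holds, K gives O(not v).
The contrapositive of premise 5 (O(not u -> v)) is O(not v -> u), and O(not v) is already established, so O(u).
Premise 1, O(m -> not u), contraposes to O(u -> not m); with O(u) we get O(not m).
Premise 11, O(n -> m), contraposes to O(not m -> not n); with O(not m) we get O(not n).
Premises 2, 7 do not contribute to this derivation.
So O(not n) follows.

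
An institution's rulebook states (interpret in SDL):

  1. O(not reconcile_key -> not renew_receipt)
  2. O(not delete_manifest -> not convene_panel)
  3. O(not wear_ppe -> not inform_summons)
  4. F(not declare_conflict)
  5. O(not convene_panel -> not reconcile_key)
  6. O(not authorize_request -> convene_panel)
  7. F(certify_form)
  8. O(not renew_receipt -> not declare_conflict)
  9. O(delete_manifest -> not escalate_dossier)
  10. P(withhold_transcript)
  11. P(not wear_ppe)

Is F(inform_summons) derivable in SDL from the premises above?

No

Premise 3 is O(not wear_ppe -> not inform_summons), but O(not wear_ppe) is not derivable from the premises (the permission P(not wear_ppe) asserts only not O(wear_ppe), not O(not wear_ppe)), so it does not yield O(not inform_summons).
No other premise forces O(not inform_summons). An ideal world satisfying every premise can still have inform_summons true, so F(inform_summons) is not derivable.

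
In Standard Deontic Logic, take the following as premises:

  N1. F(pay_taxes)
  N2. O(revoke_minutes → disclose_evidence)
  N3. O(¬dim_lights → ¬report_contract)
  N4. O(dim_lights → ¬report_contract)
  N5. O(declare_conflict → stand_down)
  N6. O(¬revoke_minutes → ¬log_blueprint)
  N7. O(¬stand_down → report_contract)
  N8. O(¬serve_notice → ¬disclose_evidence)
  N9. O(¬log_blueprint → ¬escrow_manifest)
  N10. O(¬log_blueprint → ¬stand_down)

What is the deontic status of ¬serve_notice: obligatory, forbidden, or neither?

Forbidden

By case analysis on dim_lights: premise 4 gives O(dim_lights → ¬report_contract) and premise 3 gives O(¬dim_lights → ¬report_contract), so O(¬report_contract) either way.
Premise 7, O(¬stand_down → report_contract), contraposes to O(¬report_contract → stand_down); with O(¬report_contract) we get O(stand_down).
The contrapositive of premise 10 (O(¬log_blueprint → ¬stand_down)) is O(stand_down → log_blueprint), and O(stand_down) is already established, so O(log_blueprint).
Premise 6 is O(¬revoke_minutes → ¬log_blueprint); contrapositively O(log_blueprint → revoke_minutes). Since O(log_blueprint) holds, K gives O(revoke_minutes).
From O(revoke_minutes) and premise 2, O(revoke_minutes → disclose_evidence), we obtain O(disclose_evidence).
Premise 8 is O(¬serve_notice → ¬disclose_evidence); contrapositively O(disclose_evidence → serve_notice). Since O(disclose_evidence) holds, K gives O(serve_notice).
Premises 1, 5, 9 do not contribute to this derivation.
Thus O(serve_notice), which is F(¬serve_notice): ¬serve_notice is forbidden.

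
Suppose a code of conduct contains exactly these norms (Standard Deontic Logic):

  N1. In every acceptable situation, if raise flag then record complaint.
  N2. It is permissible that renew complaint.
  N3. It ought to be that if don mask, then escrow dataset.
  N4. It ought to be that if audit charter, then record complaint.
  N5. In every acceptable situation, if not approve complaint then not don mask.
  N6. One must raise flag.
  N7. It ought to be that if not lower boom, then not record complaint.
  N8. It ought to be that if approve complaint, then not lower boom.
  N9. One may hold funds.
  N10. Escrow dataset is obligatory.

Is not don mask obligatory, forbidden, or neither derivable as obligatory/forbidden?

Premise 6 states O(raise_flag) outright.
From O(raise_flag) and premise 1, O(raise_flag → record_complaint), we obtain O(record_complaint).
The contrapositive of premise 7 (O(¬lower_boom → ¬record_complaint)) is O(record_complaint → lower_boom), and O(record_complaint) is already established, so O(lower_boom).
Premise 8, O(approve_complaint → ¬lower_boom), contraposes to O(lower_boom → ¬approve_complaint); with O(lower_boom) we get O(¬approve_complaint).
From O(¬approve_complaint) and premise 5, O(¬approve_complaint → ¬don_mask), we obtain O(¬don_mask).
Premises 2, 3, 4, 9, 10 do not contribute to this derivation.
Hence ¬don_mask is obligatory.

Obligatory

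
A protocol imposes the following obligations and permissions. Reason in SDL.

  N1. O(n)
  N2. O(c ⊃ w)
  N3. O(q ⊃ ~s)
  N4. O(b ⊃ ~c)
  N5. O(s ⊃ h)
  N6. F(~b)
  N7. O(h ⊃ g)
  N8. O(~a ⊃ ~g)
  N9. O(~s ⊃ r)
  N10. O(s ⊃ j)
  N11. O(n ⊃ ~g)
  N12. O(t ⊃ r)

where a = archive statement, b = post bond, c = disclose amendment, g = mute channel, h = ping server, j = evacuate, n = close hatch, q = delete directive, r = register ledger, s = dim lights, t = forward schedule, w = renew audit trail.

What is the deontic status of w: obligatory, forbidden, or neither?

Neither

Premise 2 is O(c ⊃ w), but O(c) is not derivable from the premises, so it does not yield O(w).
No premise or chain of K-axiom applications forces O(w), and none forces O(~w). So w is neither obligatory nor forbidden under these norms.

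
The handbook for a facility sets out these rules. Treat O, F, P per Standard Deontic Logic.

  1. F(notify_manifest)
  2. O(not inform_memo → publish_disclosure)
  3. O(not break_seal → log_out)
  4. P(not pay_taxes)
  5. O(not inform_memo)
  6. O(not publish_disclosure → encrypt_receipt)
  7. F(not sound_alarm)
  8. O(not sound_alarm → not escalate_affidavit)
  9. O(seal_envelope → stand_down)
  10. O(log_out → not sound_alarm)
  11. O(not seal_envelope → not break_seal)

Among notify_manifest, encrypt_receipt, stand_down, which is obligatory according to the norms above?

Premise 7, F(not sound_alarm), is equivalent to O(sound_alarm).
The contrapositive of premise 10 (O(log_out → not sound_alarm)) is O(sound_alarm → not log_out), and O(sound_alarm) is already established, so O(not log_out).
Premise 3, O(not break_seal → log_out), contraposes to O(not log_out → break_seal); with O(not log_out) we get O(break_seal).
Premise 11, O(not seal_envelope → not break_seal), contraposes to O(break_seal → seal_envelope); with O(break_seal) we get O(seal_envelope).
Applying K to premise 9 (O(seal_envelope → stand_down)) and O(seal_envelope) yields O(stand_down).
So O(stand_down) holds — stand_down is obligatory. None of the other listed options is made obligatory by any chain of premises.

stand_down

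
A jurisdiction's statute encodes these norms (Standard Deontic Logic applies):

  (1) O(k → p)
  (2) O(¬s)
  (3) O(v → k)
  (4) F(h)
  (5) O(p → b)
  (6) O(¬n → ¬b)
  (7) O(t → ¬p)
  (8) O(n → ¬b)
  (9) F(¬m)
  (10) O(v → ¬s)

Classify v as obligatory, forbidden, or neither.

Premises 6 and 8 are O(¬n → ¬b) and O(n → ¬b); every ideal world satisfies ¬n or n, so in either case ¬b holds — hence O(¬b).
Premise 5 is O(p → b); contrapositively O(¬b → ¬p). Since O(¬b) holds, K gives O(¬p).
The contrapositive of premise 1 (O(k → p)) is O(¬p → ¬k), and O(¬p) is already established, so O(¬k).
Premise 3 is O(v → k); contrapositively O(¬k → ¬v). Since O(¬k) holds, K gives O(¬v).
Premises 2, 4, 7, 9, 10 do not contribute to this derivation.
Thus O(¬v), which is F(v): v is forbidden.

Forbidden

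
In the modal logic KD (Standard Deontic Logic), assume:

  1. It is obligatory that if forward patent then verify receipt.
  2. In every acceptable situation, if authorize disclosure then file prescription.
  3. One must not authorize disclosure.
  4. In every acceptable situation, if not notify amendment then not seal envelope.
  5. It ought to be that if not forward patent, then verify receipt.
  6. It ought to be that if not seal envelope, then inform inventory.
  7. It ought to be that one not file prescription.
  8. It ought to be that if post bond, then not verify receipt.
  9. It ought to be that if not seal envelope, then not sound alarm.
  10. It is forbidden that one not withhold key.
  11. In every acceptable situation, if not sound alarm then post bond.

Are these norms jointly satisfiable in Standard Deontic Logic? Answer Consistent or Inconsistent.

Consistent

Premise 2 is O(authorize_disclosure → file_prescription), but O(authorize_disclosure) is not derivable from the premises, so it does not yield O(file_prescription).
So O(file_prescription) is not derivable, and the apparent clash with O(¬file_prescription) does not arise.
A world satisfying every obligation exists (e.g. authorize_disclosure=false, file_prescription=false, forward_patent=false, inform_inventory=false, notify_amendment=true, post_bond=false, seal_envelope=true, sound_alarm=true, verify_receipt=true, withhold_key=true); no atom is both obligatory and forbidden, so the set is consistent.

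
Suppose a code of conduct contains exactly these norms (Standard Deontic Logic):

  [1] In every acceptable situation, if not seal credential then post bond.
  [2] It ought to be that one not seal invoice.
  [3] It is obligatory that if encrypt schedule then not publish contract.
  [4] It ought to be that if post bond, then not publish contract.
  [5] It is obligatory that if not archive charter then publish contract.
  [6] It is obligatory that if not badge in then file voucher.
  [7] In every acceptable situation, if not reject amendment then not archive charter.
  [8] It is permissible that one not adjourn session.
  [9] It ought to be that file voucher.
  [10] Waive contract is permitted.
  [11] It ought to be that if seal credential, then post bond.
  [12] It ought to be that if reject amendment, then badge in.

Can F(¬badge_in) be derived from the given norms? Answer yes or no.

Yes

Premises 11 and 1 are O(seal_credential → post_bond) and O(¬seal_credential → post_bond); every ideal world satisfies seal_credential or ¬seal_credential, so in either case post_bond holds — hence O(post_bond).
Premise 4 is O(post_bond → ¬publish_contract); since O(post_bond), deontic closure gives O(¬publish_contract).
Premise 5, O(¬archive_charter → publish_contract), contraposes to O(¬publish_contract → archive_charter); with O(¬publish_contract) we get O(archive_charter).
The contrapositive of premise 7 (O(¬reject_amendment → ¬archive_charter)) is O(archive_charter → reject_amendment), and O(archive_charter) is already established, so O(reject_amendment).
Applying K to premise 12 (O(reject_amendment → badge_in)) and O(reject_amendment) yields O(badge_in).
Premises 2, 3, 6, 8, 9, 10 do not contribute to this derivation.
So O(badge_in) holds, i.e. F(¬badge_in). The claim follows.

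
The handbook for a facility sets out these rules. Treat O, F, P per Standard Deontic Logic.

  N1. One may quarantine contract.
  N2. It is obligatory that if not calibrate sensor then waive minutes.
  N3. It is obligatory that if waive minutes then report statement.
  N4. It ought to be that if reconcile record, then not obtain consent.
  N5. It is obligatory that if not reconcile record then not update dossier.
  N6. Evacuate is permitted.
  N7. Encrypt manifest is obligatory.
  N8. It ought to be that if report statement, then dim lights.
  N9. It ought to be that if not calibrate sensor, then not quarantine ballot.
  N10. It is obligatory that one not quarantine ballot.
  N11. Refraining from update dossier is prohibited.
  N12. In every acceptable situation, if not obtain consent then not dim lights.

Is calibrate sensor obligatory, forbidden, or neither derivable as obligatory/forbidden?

Premise 11 is F(¬update_dossier), i.e. O(update_dossier).
Premise 5 is O(¬reconcile_record → ¬update_dossier); contrapositively O(update_dossier → reconcile_record). Since O(update_dossier) holds, K gives O(reconcile_record).
Premise 4 is O(reconcile_record → ¬obtain_consent); since O(reconcile_record), deontic closure gives O(¬obtain_consent).
Premise 12 is O(¬obtain_consent → ¬dim_lights); since O(¬obtain_consent), deontic closure gives O(¬dim_lights).
The contrapositive of premise 8 (O(report_statement → dim_lights)) is O(¬dim_lights → ¬report_statement), and O(¬dim_lights) is already established, so O(¬report_statement).
Premise 3 is O(waive_minutes → report_statement); contrapositively O(¬report_statement → ¬waive_minutes). Since O(¬report_statement) holds, K gives O(¬waive_minutes).
Premise 2 is O(¬calibrate_sensor → waive_minutes); contrapositively O(¬waive_minutes → calibrate_sensor). Since O(¬waive_minutes) holds, K gives O(calibrate_sensor).
Premises 1, 6, 7, 9, 10 do not contribute to this derivation.
Hence calibrate_sensor is obligatory.

Obligatory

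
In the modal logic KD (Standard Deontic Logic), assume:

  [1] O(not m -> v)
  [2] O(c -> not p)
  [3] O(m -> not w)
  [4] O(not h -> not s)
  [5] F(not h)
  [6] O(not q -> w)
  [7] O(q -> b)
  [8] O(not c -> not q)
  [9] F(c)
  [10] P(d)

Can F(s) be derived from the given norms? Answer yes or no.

No

Premise 4 is O(not h -> not s), but O(not h) is not derivable from the premises, so it does not yield O(not s).
No other premise forces O(not s). An ideal world satisfying every premise can still have s true, so F(s) is not derivable.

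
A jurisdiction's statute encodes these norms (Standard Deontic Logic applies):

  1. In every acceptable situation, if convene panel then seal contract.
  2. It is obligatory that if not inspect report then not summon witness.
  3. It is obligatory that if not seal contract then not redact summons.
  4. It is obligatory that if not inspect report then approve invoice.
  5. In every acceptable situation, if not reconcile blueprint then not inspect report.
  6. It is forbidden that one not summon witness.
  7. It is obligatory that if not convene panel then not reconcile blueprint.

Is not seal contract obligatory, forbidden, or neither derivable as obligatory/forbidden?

Premise 6 is F(¬summon_witness), i.e. O(summon_witness).
The contrapositive of premise 2 (O(¬inspect_report → ¬summon_witness)) is O(summon_witness → inspect_report), and O(summon_witness) is already established, so O(inspect_report).
Premise 5 is O(¬reconcile_blueprint → ¬inspect_report); contrapositively O(inspect_report → reconcile_blueprint). Since O(inspect_report) holds, K gives O(reconcile_blueprint).
Premise 7, O(¬convene_panel → ¬reconcile_blueprint), contraposes to O(reconcile_blueprint → convene_panel); with O(reconcile_blueprint) we get O(convene_panel).
Premise 1 is O(convene_panel → seal_contract); since O(convene_panel), deontic closure gives O(seal_contract).
Premises 3, 4 do not contribute to this derivation.
Thus O(seal_contract), which is F(¬seal_contract): ¬seal_contract is forbidden.

Forbidden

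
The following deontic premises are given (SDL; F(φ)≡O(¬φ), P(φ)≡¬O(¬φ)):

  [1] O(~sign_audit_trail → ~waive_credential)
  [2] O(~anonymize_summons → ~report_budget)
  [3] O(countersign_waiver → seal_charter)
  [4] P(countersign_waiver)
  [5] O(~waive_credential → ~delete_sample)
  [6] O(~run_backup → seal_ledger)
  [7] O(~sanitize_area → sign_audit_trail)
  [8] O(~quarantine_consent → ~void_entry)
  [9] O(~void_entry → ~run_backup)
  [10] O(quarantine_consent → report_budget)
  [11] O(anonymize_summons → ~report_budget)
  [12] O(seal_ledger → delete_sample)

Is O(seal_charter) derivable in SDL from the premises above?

No

Premise 3 is O(countersign_waiver → seal_charter), but O(countersign_waiver) is not derivable from the premises (the permission P(countersign_waiver) asserts only ~O(~countersign_waiver), not O(countersign_waiver)), so it does not yield O(seal_charter).
No other premise forces O(seal_charter). An ideal world satisfying every premise can still have seal_charter false, so O(seal_charter) is not derivable.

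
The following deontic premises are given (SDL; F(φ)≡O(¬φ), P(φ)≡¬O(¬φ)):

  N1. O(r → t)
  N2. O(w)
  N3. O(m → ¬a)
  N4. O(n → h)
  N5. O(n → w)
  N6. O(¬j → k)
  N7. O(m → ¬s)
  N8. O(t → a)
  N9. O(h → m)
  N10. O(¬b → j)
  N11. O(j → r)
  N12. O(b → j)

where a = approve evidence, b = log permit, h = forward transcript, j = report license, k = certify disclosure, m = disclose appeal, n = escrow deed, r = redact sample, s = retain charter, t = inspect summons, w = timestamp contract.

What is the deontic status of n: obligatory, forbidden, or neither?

Forbidden

Premises 12 and 10 cover both cases: O(b → j) and O(¬b → j). Since b ∨ ¬b is a tautology, O(j) follows.
Premise 11 is O(j → r); since O(j), deontic closure gives O(r).
With premise 1, O(r → t), the K-axiom yields O(t).
Applying K to premise 8 (O(t → a)) and O(t) yields O(a).
Premise 3, O(m → ¬a), contraposes to O(a → ¬m); with O(a) we get O(¬m).
The contrapositive of premise 9 (O(h → m)) is O(¬m → ¬h), and O(¬m) is already established, so O(¬h).
Premise 4, O(n → h), contraposes to O(¬h → ¬n); with O(¬h) we get O(¬n).
Premises 2, 5, 6, 7 do not contribute to this derivation.
Thus O(¬n), which is F(n): n is forbidden.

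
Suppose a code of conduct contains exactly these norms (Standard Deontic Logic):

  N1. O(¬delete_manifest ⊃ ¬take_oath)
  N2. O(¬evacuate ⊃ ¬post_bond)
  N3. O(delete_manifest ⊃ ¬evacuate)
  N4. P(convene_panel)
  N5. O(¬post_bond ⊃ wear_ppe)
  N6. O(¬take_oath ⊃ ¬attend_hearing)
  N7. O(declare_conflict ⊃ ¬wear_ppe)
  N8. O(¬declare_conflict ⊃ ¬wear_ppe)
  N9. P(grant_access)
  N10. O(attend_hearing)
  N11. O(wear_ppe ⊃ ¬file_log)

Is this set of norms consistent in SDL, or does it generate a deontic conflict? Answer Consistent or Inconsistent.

Premises 7 and 8 cover both cases: O(declare_conflict ⊃ ¬wear_ppe) and O(¬declare_conflict ⊃ ¬wear_ppe). Since declare_conflict ∨ ¬declare_conflict is a tautology, O(¬wear_ppe) follows.
Premise 5, O(¬post_bond ⊃ wear_ppe), contraposes to O(¬wear_ppe ⊃ post_bond); with O(¬wear_ppe) we get O(post_bond).
Premise 2 is O(¬evacuate ⊃ ¬post_bond); contrapositively O(post_bond ⊃ evacuate). Since O(post_bond) holds, K gives O(evacuate).
Premise 3 is O(delete_manifest ⊃ ¬evacuate); contrapositively O(evacuate ⊃ ¬delete_manifest). Since O(evacuate) holds, K gives O(¬delete_manifest).
Applying K to premise 1 (O(¬delete_manifest ⊃ ¬take_oath)) and O(¬delete_manifest) yields O(¬take_oath).
From O(¬take_oath) and premise 6, O(¬take_oath ⊃ ¬attend_hearing), we obtain O(¬attend_hearing).
Yet premise 10 states O(attend_hearing).
We now have both O(¬attend_hearing) and O(attend_hearing) — attend_hearing is simultaneously obligatory and forbidden, violating the D-axiom.

Inconsistent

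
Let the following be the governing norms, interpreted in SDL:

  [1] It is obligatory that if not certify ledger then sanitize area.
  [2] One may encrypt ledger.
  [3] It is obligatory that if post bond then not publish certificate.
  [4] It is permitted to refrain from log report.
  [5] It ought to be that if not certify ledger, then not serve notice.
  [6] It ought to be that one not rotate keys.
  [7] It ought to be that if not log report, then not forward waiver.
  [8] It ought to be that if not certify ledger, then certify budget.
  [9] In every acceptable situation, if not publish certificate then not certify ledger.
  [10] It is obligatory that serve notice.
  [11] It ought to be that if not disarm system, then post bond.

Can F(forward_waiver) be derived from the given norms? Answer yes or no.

No

Premise 7 is O(¬log_report → ¬forward_waiver), but O(¬log_report) is not derivable from the premises (the permission P(¬log_report) asserts only ¬O(log_report), not O(¬log_report)), so it does not yield O(¬forward_waiver).
No other premise forces O(¬forward_waiver). An ideal world satisfying every premise can still have forward_waiver true, so F(forward_waiver) is not derivable.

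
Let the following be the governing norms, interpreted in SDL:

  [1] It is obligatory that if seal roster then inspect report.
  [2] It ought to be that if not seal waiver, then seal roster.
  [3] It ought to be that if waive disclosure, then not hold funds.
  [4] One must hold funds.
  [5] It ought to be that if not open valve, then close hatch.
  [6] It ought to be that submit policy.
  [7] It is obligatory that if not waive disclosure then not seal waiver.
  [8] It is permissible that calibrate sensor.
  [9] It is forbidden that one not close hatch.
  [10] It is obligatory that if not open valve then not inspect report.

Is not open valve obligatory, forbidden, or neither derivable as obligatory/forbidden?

Forbidden

From premise 4 we have O(hold_funds).
The contrapositive of premise 3 (O(waive_disclosure → ¬hold_funds)) is O(hold_funds → ¬waive_disclosure), and O(hold_funds) is already established, so O(¬waive_disclosure).
From O(¬waive_disclosure) and premise 7, O(¬waive_disclosure → ¬seal_waiver), we obtain O(¬seal_waiver).
Premise 2 is O(¬seal_waiver → seal_roster); since O(¬seal_waiver), deontic closure gives O(seal_roster).
From O(seal_roster) and premise 1, O(seal_roster → inspect_report), we obtain O(inspect_report).
Premise 10, O(¬open_valve → ¬inspect_report), contraposes to O(inspect_report → open_valve); with O(inspect_report) we get O(open_valve).
Premises 5, 6, 8, 9 do not contribute to this derivation.
Thus O(open_valve), which is F(¬open_valve): ¬open_valve is forbidden.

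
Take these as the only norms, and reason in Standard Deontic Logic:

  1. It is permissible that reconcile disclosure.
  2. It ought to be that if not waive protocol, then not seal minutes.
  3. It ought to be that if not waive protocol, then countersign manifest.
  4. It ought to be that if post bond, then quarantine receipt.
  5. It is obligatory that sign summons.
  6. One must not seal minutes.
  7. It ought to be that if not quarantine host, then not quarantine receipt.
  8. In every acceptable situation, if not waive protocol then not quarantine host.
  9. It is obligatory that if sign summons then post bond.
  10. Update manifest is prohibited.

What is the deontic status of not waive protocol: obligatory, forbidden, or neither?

Forbidden

Premise 5 states O(sign_summons) outright.
Premise 9 is O(sign_summons → post_bond); since O(sign_summons), deontic closure gives O(post_bond).
Applying K to premise 4 (O(post_bond → quarantine_receipt)) and O(post_bond) yields O(quarantine_receipt).
The contrapositive of premise 7 (O(¬quarantine_host → ¬quarantine_receipt)) is O(quarantine_receipt → quarantine_host), and O(quarantine_receipt) is already established, so O(quarantine_host).
Premise 8, O(¬waive_protocol → ¬quarantine_host), contraposes to O(quarantine_host → waive_protocol); with O(quarantine_host) we get O(waive_protocol).
Premises 1, 2, 3, 6, 10 do not contribute to this derivation.
Thus O(waive_protocol), which is F(¬waive_protocol): ¬waive_protocol is forbidden.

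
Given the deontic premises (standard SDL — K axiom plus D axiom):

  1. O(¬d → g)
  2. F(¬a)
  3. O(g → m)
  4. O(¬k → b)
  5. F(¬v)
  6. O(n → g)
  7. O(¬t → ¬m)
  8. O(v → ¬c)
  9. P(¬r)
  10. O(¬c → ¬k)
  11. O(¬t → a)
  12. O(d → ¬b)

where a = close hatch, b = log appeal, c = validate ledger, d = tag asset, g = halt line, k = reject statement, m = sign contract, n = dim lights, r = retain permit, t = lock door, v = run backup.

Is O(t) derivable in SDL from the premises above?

F(¬v) at premise 5 means O(v).
Premise 8 is O(v → ¬c); since O(v), deontic closure gives O(¬c).
Applying K to premise 10 (O(¬c → ¬k)) and O(¬c) yields O(¬k).
Premise 4 is O(¬k → b); since O(¬k), deontic closure gives O(b).
Premise 12 is O(d → ¬b); contrapositively O(b → ¬d). Since O(b) holds, K gives O(¬d).
With premise 1, O(¬d → g), the K-axiom yields O(g).
With premise 3, O(g → m), the K-axiom yields O(m).
Premise 7, O(¬t → ¬m), contraposes to O(m → t); with O(m) we get O(t).
Premises 2, 6, 9, 11 do not contribute to this derivation.
So O(t) follows.

Yes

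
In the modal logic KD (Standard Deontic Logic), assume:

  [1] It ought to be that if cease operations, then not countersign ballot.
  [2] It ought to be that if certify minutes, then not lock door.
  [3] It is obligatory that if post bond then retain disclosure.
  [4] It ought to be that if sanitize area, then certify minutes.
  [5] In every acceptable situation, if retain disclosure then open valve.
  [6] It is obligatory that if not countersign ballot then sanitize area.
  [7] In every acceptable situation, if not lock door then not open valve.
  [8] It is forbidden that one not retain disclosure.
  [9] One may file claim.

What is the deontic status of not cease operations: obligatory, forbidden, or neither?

Premise 8, F(¬retain_disclosure), is equivalent to O(retain_disclosure).
With premise 5, O(retain_disclosure → open_valve), the K-axiom yields O(open_valve).
Premise 7, O(¬lock_door → ¬open_valve), contraposes to O(open_valve → lock_door); with O(open_valve) we get O(lock_door).
The contrapositive of premise 2 (O(certify_minutes → ¬lock_door)) is O(lock_door → ¬certify_minutes), and O(lock_door) is already established, so O(¬certify_minutes).
Premise 4, O(sanitize_area → certify_minutes), contraposes to O(¬certify_minutes → ¬sanitize_area); with O(¬certify_minutes) we get O(¬sanitize_area).
The contrapositive of premise 6 (O(¬countersign_ballot → sanitize_area)) is O(¬sanitize_area → countersign_ballot), and O(¬sanitize_area) is already established, so O(countersign_ballot).
The contrapositive of premise 1 (O(cease_operations → ¬countersign_ballot)) is O(countersign_ballot → ¬cease_operations), and O(countersign_ballot) is already established, so O(¬cease_operations).
Premises 3, 9 do not contribute to this derivation.
Hence ¬cease_operations is obligatory.

Obligatory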